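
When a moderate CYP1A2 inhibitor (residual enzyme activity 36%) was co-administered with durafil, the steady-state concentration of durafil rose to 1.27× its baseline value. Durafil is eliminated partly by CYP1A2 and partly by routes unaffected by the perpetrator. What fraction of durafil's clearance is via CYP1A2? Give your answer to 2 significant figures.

0.33

Let x = fm,CYP1A2. Because steady-state concentration ∝ 1/CL, relative clearance fell to 1/1.27 = 0.7874.
Only the CYP1A2 route changed, so 0.7874 = x·0.36 + (1 − x), giving x = 0.33.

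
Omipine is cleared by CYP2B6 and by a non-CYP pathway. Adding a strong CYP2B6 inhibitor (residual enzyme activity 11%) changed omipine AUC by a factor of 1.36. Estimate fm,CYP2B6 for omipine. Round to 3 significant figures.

Write x for the fraction cleared via CYP2B6. The observed AUC change means clearance fell to 1/1.36 = 0.7353 of baseline.
Setting x·0.11 + (1 − x) = 0.7353 and solving: x = (0.7353 − 1)/(0.11 − 1) = 0.297.

0.297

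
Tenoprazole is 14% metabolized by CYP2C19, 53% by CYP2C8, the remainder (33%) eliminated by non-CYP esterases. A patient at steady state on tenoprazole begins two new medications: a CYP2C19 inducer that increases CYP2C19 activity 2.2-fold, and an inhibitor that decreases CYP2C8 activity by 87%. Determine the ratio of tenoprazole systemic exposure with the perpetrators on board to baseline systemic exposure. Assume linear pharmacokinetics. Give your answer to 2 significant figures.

The CYP2C19 pathway (14% of clearance) is boosted to 2.2× activity: 0.14 × 2.2 = 0.308.
The CYP2C8 pathway (53% of clearance) drops to 0.13× activity: 0.53 × 0.13 = 0.0689.
The remaining 33% of clearance is unaffected.
New clearance relative to baseline: 0.308 + 0.0689 + 0.33 = 0.7069.
Systemic exposure ∝ 1/CL: fold-change = 1 / 0.7069 = 1.4.

1.4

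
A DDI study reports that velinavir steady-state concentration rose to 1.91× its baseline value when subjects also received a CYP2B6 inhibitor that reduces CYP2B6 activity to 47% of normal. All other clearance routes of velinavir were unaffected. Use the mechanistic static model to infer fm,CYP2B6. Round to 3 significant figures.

0.899

Let x = fm,CYP2B6. Because steady-state concentration ∝ 1/CL, relative clearance fell to 1/1.91 = 0.5236.
Only the CYP2B6 route changed, so 0.5236 = x·0.47 + (1 − x), giving x = 0.899.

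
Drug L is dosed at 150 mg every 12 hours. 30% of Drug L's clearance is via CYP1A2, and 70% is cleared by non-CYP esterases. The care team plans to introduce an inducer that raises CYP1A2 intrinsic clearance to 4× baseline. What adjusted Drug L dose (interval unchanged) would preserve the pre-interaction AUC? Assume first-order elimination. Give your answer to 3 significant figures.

285 mg

CYP1A2: 0.3 × 4 = 1.2
Other: 0.7 (unchanged)
New clearance relative to baseline: 1.2 + 0.7 = 1.9.
Css,avg = (dose rate)/CL, so holding Css fixed requires dose ∝ CL: 150 × 1.9 = 285 mg.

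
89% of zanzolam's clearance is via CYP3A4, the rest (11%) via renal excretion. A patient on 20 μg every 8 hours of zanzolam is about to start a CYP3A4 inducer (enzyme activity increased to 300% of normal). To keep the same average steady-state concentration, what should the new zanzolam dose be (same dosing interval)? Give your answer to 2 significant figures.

56 μg

The CYP3A4 pathway (89% of clearance) is boosted to 3× activity: 0.89 × 3 = 2.67.
Non-CYP routes (11%) are unchanged.
Relative clearance = 2.67 + 0.11 = 2.78.
Exposure is unchanged when dose changes in proportion to clearance. New dose = 20 μg × 2.78 = 56 μg.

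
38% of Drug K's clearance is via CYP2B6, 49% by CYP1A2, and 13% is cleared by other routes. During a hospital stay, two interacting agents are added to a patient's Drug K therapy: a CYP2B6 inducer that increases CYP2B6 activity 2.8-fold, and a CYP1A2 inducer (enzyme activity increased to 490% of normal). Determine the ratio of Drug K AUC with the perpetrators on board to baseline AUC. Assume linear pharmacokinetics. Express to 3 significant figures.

CYP2B6: 0.38 × 2.8 = 1.064
CYP1A2: 0.49 × 4.9 = 2.401
Other: 0.13 (unchanged)
New clearance relative to baseline: 1.064 + 2.401 + 0.13 = 3.595.
Net AUC ratio = 1 / 3.595 = 0.278.

0.278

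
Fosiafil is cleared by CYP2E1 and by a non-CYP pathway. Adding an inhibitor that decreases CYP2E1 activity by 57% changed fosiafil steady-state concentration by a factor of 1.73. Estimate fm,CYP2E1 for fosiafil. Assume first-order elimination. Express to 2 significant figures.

0.74

Call the CYP2E1 fraction fm. After the interaction, CL_new/CL_old = fm × 0.43 + (1 − fm).
Steady-state concentration ratio = 1 / (new CL fraction), so new CL fraction = 1 / 1.73 = 0.578.
fm × 0.43 + 1 − fm = 0.578  ⇒  fm × (0.43 − 1) = −0.422  ⇒  fm = 0.74.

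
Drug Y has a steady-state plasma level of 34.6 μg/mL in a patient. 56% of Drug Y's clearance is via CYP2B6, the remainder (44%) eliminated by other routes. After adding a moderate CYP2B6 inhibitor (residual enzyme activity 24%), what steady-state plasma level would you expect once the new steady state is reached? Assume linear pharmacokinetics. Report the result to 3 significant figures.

60.2 μg/mL

The CYP2B6 pathway (56% of clearance) is reduced to 0.24× activity: 0.56 × 0.24 = 0.1344.
The remaining 44% of clearance is unaffected.
CL_new/CL_old = 0.1344 + 0.44 = 0.5744.
New steady-state plasma level = baseline ÷ relative clearance = 34.6 / 0.5744 = 60.2 μg/mL.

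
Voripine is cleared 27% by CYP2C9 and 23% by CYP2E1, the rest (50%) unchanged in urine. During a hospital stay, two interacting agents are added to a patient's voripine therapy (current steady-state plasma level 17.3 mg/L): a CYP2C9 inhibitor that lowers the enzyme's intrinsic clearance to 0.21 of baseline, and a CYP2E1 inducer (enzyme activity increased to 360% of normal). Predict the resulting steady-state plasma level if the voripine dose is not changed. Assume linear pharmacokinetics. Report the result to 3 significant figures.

CYP2C9: 0.27 × 0.21 = 0.0567
CYP2E1: 0.23 × 3.6 = 0.828
Other: 0.5 (unchanged)
CL_new/CL_old = 0.0567 + 0.828 + 0.5 = 1.3847.
Dividing the baseline by the relative clearance: 17.3 / 1.3847 = 12.5 mg/L.

12.5 mg/L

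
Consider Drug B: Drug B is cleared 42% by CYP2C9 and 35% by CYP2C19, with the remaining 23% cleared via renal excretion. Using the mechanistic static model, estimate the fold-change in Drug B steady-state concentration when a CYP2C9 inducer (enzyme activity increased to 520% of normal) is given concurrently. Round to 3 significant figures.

0.362

CYP2C9: 0.42 × 5.2 = 2.184
CYP2C19: 0.35 (unchanged)
Other: 0.23 (unchanged)
New clearance relative to baseline: 2.184 + 0.35 + 0.23 = 2.764.
Steady-state concentration ratio = CL_old/CL_new = 1 / 2.764 = 0.362.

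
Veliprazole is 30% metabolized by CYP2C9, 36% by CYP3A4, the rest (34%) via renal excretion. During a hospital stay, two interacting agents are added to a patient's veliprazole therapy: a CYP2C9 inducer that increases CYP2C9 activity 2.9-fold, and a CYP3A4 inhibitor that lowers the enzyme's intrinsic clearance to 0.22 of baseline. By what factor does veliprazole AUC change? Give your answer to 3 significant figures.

The CYP2C9 pathway (30% of clearance) is boosted to 2.9× activity: 0.3 × 2.9 = 0.87.
The CYP3A4 pathway (36% of clearance) is reduced to 0.22× activity: 0.36 × 0.22 = 0.0792.
Non-CYP routes (34%) are unchanged.
New clearance relative to baseline: 0.87 + 0.0792 + 0.34 = 1.2892.
AUC ∝ 1/CL: fold-change = 1 / 1.2892 = 0.776.

0.776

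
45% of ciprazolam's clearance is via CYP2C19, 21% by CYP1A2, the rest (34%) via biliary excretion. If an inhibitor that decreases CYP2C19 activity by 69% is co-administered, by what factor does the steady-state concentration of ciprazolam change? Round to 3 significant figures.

CYP2C19: 0.45 × 0.31 = 0.1395
CYP1A2: 0.21 (unchanged)
Other: 0.34 (unchanged)
CL_new/CL_old = 0.1395 + 0.21 + 0.34 = 0.6895.
Steady-state concentration is inversely proportional to clearance, so the fold-change is 1 / 0.6895 = 1.45.

1.45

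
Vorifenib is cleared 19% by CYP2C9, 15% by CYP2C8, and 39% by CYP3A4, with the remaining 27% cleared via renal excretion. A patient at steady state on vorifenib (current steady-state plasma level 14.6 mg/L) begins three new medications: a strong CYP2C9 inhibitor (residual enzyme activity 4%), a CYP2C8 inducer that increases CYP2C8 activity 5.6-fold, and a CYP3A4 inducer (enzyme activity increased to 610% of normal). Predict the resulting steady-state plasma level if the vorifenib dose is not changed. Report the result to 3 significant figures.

The CYP2C9 pathway (19% of clearance) is reduced to 0.04× activity: 0.19 × 0.04 = 0.0076.
The CYP2C8 pathway (15% of clearance) is boosted to 5.6× activity: 0.15 × 5.6 = 0.84.
The CYP3A4 pathway (39% of clearance) increases to 6.1× activity: 0.39 × 6.1 = 2.379.
Non-CYP routes (27%) are unchanged.
CL_new/CL_old = 0.0076 + 0.84 + 2.379 + 0.27 = 3.4966.
Steady-state plasma level ∝ 1/CL: new value = 14.6 / 3.4966 = 4.18 mg/L.

4.18 mg/L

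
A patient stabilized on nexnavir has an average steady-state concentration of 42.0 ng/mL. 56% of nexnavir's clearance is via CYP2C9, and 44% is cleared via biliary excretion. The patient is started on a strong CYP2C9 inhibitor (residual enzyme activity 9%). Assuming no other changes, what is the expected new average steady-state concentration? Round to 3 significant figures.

85.6 ng/mL

The CYP2C9 pathway (56% of clearance) is reduced to 0.09× activity: 0.56 × 0.09 = 0.0504.
Non-CYP routes (44%) are unchanged.
CL_new/CL_old = 0.0504 + 0.44 = 0.4904.
New average steady-state concentration = baseline ÷ relative clearance = 42.0 / 0.4904 = 85.6 ng/mL.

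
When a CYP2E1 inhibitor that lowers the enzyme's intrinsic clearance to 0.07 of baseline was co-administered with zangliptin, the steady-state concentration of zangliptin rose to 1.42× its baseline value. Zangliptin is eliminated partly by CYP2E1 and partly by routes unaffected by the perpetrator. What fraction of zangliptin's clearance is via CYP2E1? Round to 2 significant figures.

CL'/CL = 1 / 1.42 = 0.7042
0.07·fm + (1 − fm) = 0.7042
fm = (0.7042 − 1) / (0.07 − 1) = 0.32

0.32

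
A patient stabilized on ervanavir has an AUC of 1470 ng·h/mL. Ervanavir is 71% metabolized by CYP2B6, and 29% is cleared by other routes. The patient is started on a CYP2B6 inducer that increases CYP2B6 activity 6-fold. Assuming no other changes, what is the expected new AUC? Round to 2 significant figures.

CYP2B6: 0.71 × 6 = 4.26
Other: 0.29 (unchanged)
New clearance relative to baseline: 4.26 + 0.29 = 4.55.
AUC ∝ 1/CL, so new value = 1470 / 4.55 = 3.2 × 10² ng·h/mL.

3.2 × 10² ng·h/mL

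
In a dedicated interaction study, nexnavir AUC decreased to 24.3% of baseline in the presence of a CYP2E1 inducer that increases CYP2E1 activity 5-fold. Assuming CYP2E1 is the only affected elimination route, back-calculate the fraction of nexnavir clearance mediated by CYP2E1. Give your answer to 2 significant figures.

0.78

Let x = fm,CYP2E1. Because AUC ∝ 1/CL, relative clearance rose to 1/0.243 = 4.115.
Only the CYP2E1 route changed, so 4.115 = x·5 + (1 − x), giving x = 0.78.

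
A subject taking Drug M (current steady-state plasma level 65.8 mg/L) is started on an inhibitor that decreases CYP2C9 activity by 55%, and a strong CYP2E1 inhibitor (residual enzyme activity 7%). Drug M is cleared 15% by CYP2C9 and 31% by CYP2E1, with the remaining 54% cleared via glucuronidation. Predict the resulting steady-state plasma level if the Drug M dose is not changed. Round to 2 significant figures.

The CYP2C9 pathway (15% of clearance) falls to 0.45× activity: 0.15 × 0.45 = 0.0675.
The CYP2E1 pathway (31% of clearance) falls to 0.07× activity: 0.31 × 0.07 = 0.0217.
Non-CYP routes (54%) are unchanged.
New clearance relative to baseline: 0.0675 + 0.0217 + 0.54 = 0.6292.
Steady-state plasma level ∝ 1/CL: new value = 65.8 / 0.6292 = 1.0 × 10² mg/L.

1.0 × 10² mg/L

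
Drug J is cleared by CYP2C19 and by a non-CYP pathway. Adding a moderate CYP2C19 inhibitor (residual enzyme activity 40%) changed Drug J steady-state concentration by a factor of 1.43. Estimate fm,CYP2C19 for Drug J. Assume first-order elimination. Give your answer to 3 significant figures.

CL'/CL = 1 / 1.43 = 0.6993
0.4·fm + (1 − fm) = 0.6993
fm = (0.6993 − 1) / (0.4 − 1) = 0.501

0.501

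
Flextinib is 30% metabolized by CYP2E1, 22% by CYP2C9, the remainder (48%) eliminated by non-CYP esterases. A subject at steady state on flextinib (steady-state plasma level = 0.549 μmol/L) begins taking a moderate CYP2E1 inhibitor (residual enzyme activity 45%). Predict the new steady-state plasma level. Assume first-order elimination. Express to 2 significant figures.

0.66 μmol/L

CYP2E1: 0.3 × 0.45 = 0.135
CYP2C9: 0.22 (unchanged)
Other: 0.48 (unchanged)
Relative clearance = 0.135 + 0.22 + 0.48 = 0.835.
New steady-state plasma level = baseline ÷ relative clearance = 0.549 / 0.835 = 0.66 μmol/L.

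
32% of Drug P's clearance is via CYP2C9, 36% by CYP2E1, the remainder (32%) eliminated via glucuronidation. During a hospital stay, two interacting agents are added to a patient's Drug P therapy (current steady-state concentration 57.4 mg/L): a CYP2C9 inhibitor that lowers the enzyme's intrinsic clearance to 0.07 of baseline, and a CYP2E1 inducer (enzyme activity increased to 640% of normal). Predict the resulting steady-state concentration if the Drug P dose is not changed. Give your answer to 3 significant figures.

CYP2C9: 0.32 × 0.07 = 0.0224
CYP2E1: 0.36 × 6.4 = 2.304
Other: 0.32 (unchanged)
New clearance relative to baseline: 0.0224 + 2.304 + 0.32 = 2.6464.
New steady-state concentration = 57.4 / 2.6464 = 21.7 mg/L (concentration scales inversely with clearance).

21.7 mg/L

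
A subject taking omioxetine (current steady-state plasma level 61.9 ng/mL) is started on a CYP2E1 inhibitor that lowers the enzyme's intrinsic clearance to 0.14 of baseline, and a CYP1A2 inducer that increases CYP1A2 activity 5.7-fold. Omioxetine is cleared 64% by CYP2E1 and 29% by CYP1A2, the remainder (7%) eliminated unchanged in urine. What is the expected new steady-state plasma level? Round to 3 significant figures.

34.1 ng/mL

The CYP2E1 pathway (64% of clearance) falls to 0.14× activity: 0.64 × 0.14 = 0.0896.
The CYP1A2 pathway (29% of clearance) is boosted to 5.7× activity: 0.29 × 5.7 = 1.653.
Non-CYP routes (7%) are unchanged.
New clearance relative to baseline: 0.0896 + 1.653 + 0.07 = 1.8126.
Steady-state plasma level ∝ 1/CL: new value = 61.9 / 1.8126 = 34.1 ng/mL.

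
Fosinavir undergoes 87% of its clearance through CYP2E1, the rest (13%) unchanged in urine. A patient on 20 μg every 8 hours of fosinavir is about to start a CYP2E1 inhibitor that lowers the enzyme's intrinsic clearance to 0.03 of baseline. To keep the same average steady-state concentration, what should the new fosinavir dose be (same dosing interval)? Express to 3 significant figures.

The CYP2E1 pathway (87% of clearance) falls to 0.03× activity: 0.87 × 0.03 = 0.0261.
The remaining 13% of clearance is unaffected.
CL_new/CL_old = 0.0261 + 0.13 = 0.1561.
Css,avg = (dose rate)/CL, so holding Css fixed requires dose ∝ CL: 20 × 0.1561 = 3.12 μg.

3.12 μg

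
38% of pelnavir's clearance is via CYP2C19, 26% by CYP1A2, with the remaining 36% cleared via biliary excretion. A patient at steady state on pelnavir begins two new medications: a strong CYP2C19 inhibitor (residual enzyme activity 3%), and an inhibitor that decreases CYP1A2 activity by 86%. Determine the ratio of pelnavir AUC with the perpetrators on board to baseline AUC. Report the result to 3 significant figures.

2.45

CYP2C19: 0.38 × 0.03 = 0.0114
CYP1A2: 0.26 × 0.14 = 0.0364
Other: 0.36 (unchanged)
New clearance relative to baseline: 0.0114 + 0.0364 + 0.36 = 0.4078.
Net AUC ratio = 1 / 0.4078 = 2.45.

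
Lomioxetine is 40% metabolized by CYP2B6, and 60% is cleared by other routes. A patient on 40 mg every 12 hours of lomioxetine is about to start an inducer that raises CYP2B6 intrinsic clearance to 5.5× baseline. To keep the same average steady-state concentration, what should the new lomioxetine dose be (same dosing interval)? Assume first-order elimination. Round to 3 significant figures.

The CYP2B6 pathway (40% of clearance) is boosted to 5.5× activity: 0.4 × 5.5 = 2.2.
Non-CYP routes (60%) are unchanged.
CL_new/CL_old = 2.2 + 0.6 = 2.8.
Css,avg = (dose rate)/CL, so holding Css fixed requires dose ∝ CL: 40 × 2.8 = 112 mg.

112 mg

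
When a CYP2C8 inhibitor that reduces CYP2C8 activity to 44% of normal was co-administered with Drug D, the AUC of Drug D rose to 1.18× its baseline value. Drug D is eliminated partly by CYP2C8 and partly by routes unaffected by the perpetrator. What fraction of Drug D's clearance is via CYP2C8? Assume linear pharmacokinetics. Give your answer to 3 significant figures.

CL'/CL = 1 / 1.18 = 0.8475
0.44·fm + (1 − fm) = 0.8475
fm = (0.8475 − 1) / (0.44 − 1) = 0.272

0.272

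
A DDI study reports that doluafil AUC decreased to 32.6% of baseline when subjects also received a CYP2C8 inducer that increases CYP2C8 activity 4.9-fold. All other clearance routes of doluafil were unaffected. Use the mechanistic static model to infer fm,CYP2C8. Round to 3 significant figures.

0.530

CL'/CL = 1 / 0.326 = 3.067
4.9·fm + (1 − fm) = 3.067
fm = (3.067 − 1) / (4.9 − 1) = 0.530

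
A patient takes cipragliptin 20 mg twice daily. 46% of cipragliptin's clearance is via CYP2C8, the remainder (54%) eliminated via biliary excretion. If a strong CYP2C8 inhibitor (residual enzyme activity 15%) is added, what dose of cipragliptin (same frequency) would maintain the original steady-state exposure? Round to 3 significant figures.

12.2 mg

The CYP2C8 pathway (46% of clearance) drops to 0.15× activity: 0.46 × 0.15 = 0.069.
The remaining 54% of clearance is unaffected.
New clearance relative to baseline: 0.069 + 0.54 = 0.609.
Css,avg = (dose rate)/CL, so holding Css fixed requires dose ∝ CL: 20 × 0.609 = 12.2 mg.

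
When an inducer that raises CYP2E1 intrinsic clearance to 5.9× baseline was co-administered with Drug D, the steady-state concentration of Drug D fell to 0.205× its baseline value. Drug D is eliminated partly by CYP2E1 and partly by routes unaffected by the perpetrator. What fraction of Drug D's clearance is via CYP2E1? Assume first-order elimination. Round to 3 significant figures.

Write x for the fraction cleared via CYP2E1. The observed steady-state concentration change means clearance rose to 1/0.205 = 4.878 of baseline.
Only the CYP2E1 route changed, so 4.878 = x·5.9 + (1 − x), giving x = 0.791.

0.791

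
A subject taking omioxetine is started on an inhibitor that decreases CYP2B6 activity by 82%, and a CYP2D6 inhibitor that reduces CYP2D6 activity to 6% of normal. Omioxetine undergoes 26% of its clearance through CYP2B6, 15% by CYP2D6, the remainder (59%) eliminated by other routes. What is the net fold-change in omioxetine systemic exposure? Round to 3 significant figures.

1.55

The CYP2B6 pathway (26% of clearance) falls to 0.18× activity: 0.26 × 0.18 = 0.0468.
The CYP2D6 pathway (15% of clearance) falls to 0.06× activity: 0.15 × 0.06 = 0.009.
Non-CYP routes (59%) are unchanged.
CL_new/CL_old = 0.0468 + 0.009 + 0.59 = 0.6458.
Systemic exposure ∝ 1/CL: fold-change = 1 / 0.6458 = 1.55.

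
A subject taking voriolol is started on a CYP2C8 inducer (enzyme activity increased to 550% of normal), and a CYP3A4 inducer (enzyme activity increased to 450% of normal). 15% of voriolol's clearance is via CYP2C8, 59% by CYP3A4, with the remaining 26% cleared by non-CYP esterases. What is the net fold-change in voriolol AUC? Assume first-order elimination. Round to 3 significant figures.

The CYP2C8 pathway (15% of clearance) increases to 5.5× activity: 0.15 × 5.5 = 0.825.
The CYP3A4 pathway (59% of clearance) is boosted to 4.5× activity: 0.59 × 4.5 = 2.655.
Non-CYP routes (26%) are unchanged.
CL_new/CL_old = 0.825 + 2.655 + 0.26 = 3.74.
Net AUC ratio = 1 / 3.74 = 0.267.

0.267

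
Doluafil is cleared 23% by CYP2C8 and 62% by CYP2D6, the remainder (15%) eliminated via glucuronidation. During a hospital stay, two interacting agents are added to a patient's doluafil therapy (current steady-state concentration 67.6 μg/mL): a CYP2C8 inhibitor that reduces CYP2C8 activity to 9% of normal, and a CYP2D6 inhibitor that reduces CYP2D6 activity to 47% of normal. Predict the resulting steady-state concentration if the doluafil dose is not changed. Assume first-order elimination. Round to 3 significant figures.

CYP2C8: 0.23 × 0.09 = 0.0207
CYP2D6: 0.62 × 0.47 = 0.2914
Other: 0.15 (unchanged)
New clearance relative to baseline: 0.0207 + 0.2914 + 0.15 = 0.4621.
New steady-state concentration = 67.6 / 0.4621 = 146 μg/mL (concentration scales inversely with clearance).

146 μg/mL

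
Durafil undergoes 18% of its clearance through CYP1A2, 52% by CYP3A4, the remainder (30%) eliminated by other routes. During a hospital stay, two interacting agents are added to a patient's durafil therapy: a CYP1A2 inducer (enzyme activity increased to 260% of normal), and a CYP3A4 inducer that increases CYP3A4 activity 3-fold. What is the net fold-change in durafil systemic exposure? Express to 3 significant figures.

0.430

The CYP1A2 pathway (18% of clearance) rises to 2.6× activity: 0.18 × 2.6 = 0.468.
The CYP3A4 pathway (52% of clearance) rises to 3× activity: 0.52 × 3 = 1.56.
Non-CYP routes (30%) are unchanged.
New clearance relative to baseline: 0.468 + 1.56 + 0.3 = 2.328.
Because systemic exposure varies inversely with clearance, the combined effect is 1 / 2.328 = 0.430.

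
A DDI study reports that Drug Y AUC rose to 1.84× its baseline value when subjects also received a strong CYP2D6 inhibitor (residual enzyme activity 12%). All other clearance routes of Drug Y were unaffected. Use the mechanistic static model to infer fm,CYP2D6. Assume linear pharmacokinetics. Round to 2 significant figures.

CL'/CL = 1 / 1.84 = 0.5435
0.12·fm + (1 − fm) = 0.5435
fm = (0.5435 − 1) / (0.12 − 1) = 0.52

0.52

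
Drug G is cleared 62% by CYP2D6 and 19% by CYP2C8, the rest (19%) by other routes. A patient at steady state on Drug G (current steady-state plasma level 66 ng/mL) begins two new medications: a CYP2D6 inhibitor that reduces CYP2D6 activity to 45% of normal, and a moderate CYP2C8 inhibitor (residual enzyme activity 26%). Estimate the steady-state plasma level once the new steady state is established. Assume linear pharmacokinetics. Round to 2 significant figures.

1.3 × 10² ng/mL

The CYP2D6 pathway (62% of clearance) falls to 0.45× activity: 0.62 × 0.45 = 0.279.
The CYP2C8 pathway (19% of clearance) drops to 0.26× activity: 0.19 × 0.26 = 0.0494.
The remaining 19% of clearance is unaffected.
Relative clearance = 0.279 + 0.0494 + 0.19 = 0.5184.
Dividing the baseline by the relative clearance: 66 / 0.5184 = 1.3 × 10² ng/mL.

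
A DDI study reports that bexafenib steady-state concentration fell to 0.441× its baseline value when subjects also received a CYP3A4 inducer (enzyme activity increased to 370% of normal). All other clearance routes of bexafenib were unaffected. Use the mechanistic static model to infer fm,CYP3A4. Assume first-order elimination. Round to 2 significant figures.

0.47

Let x = fm,CYP3A4. Because steady-state concentration ∝ 1/CL, relative clearance rose to 1/0.441 = 2.268.
Setting x·3.7 + (1 − x) = 2.268 and solving: x = (2.268 − 1)/(3.7 − 1) = 0.47.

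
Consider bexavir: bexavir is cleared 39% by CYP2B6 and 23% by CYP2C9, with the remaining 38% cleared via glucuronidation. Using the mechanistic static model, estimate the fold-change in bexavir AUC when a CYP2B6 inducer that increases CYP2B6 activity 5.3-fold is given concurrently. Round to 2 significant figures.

CYP2B6: 0.39 × 5.3 = 2.067
CYP2C9: 0.23 (unchanged)
Other: 0.38 (unchanged)
New clearance relative to baseline: 2.067 + 0.23 + 0.38 = 2.677.
AUC is inversely proportional to clearance, so the fold-change is 1 / 2.677 = 0.37.

0.37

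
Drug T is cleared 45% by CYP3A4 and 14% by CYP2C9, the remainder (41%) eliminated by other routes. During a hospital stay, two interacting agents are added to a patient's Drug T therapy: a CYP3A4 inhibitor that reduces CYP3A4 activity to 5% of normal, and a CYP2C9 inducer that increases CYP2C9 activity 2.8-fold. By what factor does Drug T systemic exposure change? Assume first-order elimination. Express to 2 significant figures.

1.2

CYP3A4: 0.45 × 0.05 = 0.0225
CYP2C9: 0.14 × 2.8 = 0.392
Other: 0.41 (unchanged)
New clearance relative to baseline: 0.0225 + 0.392 + 0.41 = 0.8245.
Because systemic exposure varies inversely with clearance, the combined effect is 1 / 0.8245 = 1.2.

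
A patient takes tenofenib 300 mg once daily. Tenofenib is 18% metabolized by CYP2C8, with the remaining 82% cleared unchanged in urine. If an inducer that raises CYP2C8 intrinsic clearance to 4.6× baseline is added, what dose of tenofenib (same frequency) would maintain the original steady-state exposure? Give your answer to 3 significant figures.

CYP2C8: 0.18 × 4.6 = 0.828
Other: 0.82 (unchanged)
CL_new/CL_old = 0.828 + 0.82 = 1.648.
Exposure is unchanged when dose changes in proportion to clearance. New dose = 300 mg × 1.648 = 494 mg.

494 mg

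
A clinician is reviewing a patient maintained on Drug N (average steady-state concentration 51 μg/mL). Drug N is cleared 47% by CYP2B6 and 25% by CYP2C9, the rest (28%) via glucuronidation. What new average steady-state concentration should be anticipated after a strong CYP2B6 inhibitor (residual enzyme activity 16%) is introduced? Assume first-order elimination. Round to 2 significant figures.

The CYP2B6 pathway (47% of clearance) falls to 0.16× activity: 0.47 × 0.16 = 0.0752.
CYP2C9 (25%) and the residual 28% are unaffected.
New clearance relative to baseline: 0.0752 + 0.25 + 0.28 = 0.6052.
New average steady-state concentration = baseline ÷ relative clearance = 51 / 0.6052 = 84 μg/mL.

84 μg/mL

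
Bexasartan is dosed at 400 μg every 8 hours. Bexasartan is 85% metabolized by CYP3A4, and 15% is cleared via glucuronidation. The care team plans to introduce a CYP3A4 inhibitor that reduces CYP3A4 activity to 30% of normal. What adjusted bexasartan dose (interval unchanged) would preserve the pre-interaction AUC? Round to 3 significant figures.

The CYP3A4 pathway (85% of clearance) drops to 0.3× activity: 0.85 × 0.3 = 0.255.
Non-CYP routes (15%) are unchanged.
New clearance relative to baseline: 0.255 + 0.15 = 0.405.
Exposure is unchanged when dose changes in proportion to clearance. New dose = 400 μg × 0.405 = 162 μg.

162 μg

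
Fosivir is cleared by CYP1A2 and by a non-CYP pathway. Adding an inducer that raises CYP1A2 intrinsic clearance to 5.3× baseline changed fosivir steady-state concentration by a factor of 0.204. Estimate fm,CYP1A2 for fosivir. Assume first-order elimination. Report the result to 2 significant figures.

0.91

Let fm be the CYP1A2 fraction. New clearance relative to baseline = fm × 5.3 + (1 − fm).
Steady-state concentration ratio = 1 / (new CL fraction), so new CL fraction = 1 / 0.204 = 4.902.
fm × 5.3 + 1 − fm = 4.902  ⇒  fm × (5.3 − 1) = 3.902  ⇒  fm = 0.91.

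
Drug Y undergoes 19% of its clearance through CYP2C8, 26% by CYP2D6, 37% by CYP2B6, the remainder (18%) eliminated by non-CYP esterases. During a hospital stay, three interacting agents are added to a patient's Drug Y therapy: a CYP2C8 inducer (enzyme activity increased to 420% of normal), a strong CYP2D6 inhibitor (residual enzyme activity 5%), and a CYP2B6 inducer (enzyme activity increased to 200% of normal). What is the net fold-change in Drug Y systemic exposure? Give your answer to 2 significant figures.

CYP2C8: 0.19 × 4.2 = 0.798
CYP2D6: 0.26 × 0.05 = 0.013
CYP2B6: 0.37 × 2 = 0.74
Other: 0.18 (unchanged)
CL_new/CL_old = 0.798 + 0.013 + 0.74 + 0.18 = 1.731.
Systemic exposure ∝ 1/CL: fold-change = 1 / 1.731 = 0.58.

0.58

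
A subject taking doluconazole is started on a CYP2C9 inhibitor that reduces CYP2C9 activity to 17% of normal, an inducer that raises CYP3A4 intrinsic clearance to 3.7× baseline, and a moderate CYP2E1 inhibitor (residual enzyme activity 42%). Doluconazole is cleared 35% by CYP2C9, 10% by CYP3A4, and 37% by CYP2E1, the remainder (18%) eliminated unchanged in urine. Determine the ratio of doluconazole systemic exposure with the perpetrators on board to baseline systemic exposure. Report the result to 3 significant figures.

The CYP2C9 pathway (35% of clearance) falls to 0.17× activity: 0.35 × 0.17 = 0.0595.
The CYP3A4 pathway (10% of clearance) rises to 3.7× activity: 0.1 × 3.7 = 0.37.
The CYP2E1 pathway (37% of clearance) drops to 0.42× activity: 0.37 × 0.42 = 0.1554.
Non-CYP routes (18%) are unchanged.
Relative clearance = 0.0595 + 0.37 + 0.1554 + 0.18 = 0.7649.
Because systemic exposure varies inversely with clearance, the combined effect is 1 / 0.7649 = 1.31.

1.31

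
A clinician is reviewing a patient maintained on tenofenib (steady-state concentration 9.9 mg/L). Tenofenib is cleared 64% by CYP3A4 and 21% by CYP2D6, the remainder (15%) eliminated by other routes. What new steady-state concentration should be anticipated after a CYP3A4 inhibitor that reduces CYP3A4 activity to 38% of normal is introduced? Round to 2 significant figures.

16 mg/L

CYP3A4: 0.64 × 0.38 = 0.2432
CYP2D6: 0.21 (unchanged)
Other: 0.15 (unchanged)
CL_new/CL_old = 0.2432 + 0.21 + 0.15 = 0.6032.
With dosing unchanged, steady-state concentration scales as 1/CL: 9.9 / 0.6032 = 16 mg/L.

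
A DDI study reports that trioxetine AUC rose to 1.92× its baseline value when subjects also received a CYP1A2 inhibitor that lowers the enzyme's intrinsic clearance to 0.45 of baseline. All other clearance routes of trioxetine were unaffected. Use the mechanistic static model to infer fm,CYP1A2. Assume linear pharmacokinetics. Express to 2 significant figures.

0.87

CL'/CL = 1 / 1.92 = 0.5208
0.45·fm + (1 − fm) = 0.5208
fm = (0.5208 − 1) / (0.45 − 1) = 0.87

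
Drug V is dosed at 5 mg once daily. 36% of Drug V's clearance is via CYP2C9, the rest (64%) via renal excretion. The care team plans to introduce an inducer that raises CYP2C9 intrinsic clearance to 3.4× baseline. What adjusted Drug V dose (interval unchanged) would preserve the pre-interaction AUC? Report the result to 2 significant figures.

9.3 mg

The CYP2C9 pathway (36% of clearance) is boosted to 3.4× activity: 0.36 × 3.4 = 1.224.
The remaining 64% of clearance is unaffected.
Relative clearance = 1.224 + 0.64 = 1.864.
To maintain the same steady-state level, dose must scale with clearance: new dose = 5 × 1.864 = 9.3 mg.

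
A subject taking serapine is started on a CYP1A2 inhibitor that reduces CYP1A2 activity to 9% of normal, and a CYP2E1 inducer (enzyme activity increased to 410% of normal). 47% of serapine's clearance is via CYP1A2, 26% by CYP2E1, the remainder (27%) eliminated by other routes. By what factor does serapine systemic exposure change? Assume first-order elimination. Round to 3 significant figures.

The CYP1A2 pathway (47% of clearance) drops to 0.09× activity: 0.47 × 0.09 = 0.0423.
The CYP2E1 pathway (26% of clearance) increases to 4.1× activity: 0.26 × 4.1 = 1.066.
The remaining 27% of clearance is unaffected.
CL_new/CL_old = 0.0423 + 1.066 + 0.27 = 1.3783.
Net systemic exposure ratio = 1 / 1.3783 = 0.726.

0.726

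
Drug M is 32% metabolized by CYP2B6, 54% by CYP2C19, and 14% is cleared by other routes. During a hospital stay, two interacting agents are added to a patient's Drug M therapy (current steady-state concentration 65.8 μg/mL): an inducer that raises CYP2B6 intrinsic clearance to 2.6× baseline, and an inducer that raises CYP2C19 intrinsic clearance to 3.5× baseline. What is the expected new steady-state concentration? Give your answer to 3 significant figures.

The CYP2B6 pathway (32% of clearance) rises to 2.6× activity: 0.32 × 2.6 = 0.832.
The CYP2C19 pathway (54% of clearance) is boosted to 3.5× activity: 0.54 × 3.5 = 1.89.
The remaining 14% of clearance is unaffected.
CL_new/CL_old = 0.832 + 1.89 + 0.14 = 2.862.
New steady-state concentration = 65.8 / 2.862 = 23.0 μg/mL (concentration scales inversely with clearance).

23.0 μg/mL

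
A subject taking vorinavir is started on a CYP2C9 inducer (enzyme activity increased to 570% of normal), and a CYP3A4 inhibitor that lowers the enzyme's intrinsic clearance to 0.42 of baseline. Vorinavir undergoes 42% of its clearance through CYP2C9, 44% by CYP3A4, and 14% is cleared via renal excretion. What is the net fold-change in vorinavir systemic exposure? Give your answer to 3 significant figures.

0.368

CYP2C9: 0.42 × 5.7 = 2.394
CYP3A4: 0.44 × 0.42 = 0.1848
Other: 0.14 (unchanged)
CL_new/CL_old = 2.394 + 0.1848 + 0.14 = 2.7188.
Net systemic exposure ratio = 1 / 2.7188 = 0.368.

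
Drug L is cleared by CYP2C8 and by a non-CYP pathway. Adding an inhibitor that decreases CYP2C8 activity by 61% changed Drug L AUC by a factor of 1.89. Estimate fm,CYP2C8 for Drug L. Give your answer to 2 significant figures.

CL'/CL = 1 / 1.89 = 0.5291
0.39·fm + (1 − fm) = 0.5291
fm = (0.5291 − 1) / (0.39 − 1) = 0.77

0.77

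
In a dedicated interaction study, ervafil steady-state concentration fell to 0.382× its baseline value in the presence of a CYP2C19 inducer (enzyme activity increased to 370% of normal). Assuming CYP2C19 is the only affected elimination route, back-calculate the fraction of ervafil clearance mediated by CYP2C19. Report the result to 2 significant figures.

CL'/CL = 1 / 0.382 = 2.618
3.7·fm + (1 − fm) = 2.618
fm = (2.618 − 1) / (3.7 − 1) = 0.60

0.60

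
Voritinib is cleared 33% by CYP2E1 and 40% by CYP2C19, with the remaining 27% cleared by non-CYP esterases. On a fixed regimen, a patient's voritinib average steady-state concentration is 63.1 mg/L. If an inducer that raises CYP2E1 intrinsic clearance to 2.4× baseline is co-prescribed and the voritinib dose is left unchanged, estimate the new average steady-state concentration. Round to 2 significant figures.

43 mg/L

The CYP2E1 pathway (33% of clearance) increases to 2.4× activity: 0.33 × 2.4 = 0.792.
CYP2C19 (40%) and the residual 27% are unaffected.
New clearance relative to baseline: 0.792 + 0.4 + 0.27 = 1.462.
With dosing unchanged, average steady-state concentration scales as 1/CL: 63.1 / 1.462 = 43 mg/L.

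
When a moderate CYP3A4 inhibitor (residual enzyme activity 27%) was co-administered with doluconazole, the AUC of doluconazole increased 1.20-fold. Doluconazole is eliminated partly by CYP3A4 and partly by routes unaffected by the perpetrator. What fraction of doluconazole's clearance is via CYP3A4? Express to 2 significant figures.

0.23

CL'/CL = 1 / 1.20 = 0.8333
0.27·fm + (1 − fm) = 0.8333
fm = (0.8333 − 1) / (0.27 − 1) = 0.23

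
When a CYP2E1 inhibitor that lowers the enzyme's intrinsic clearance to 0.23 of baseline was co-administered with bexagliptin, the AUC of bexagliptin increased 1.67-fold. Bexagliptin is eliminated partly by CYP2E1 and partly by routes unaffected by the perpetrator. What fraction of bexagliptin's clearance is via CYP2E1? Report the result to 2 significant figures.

0.52

Let x = fm,CYP2E1. Because AUC ∝ 1/CL, relative clearance fell to 1/1.67 = 0.5988.
Setting x·0.23 + (1 − x) = 0.5988 and solving: x = (0.5988 − 1)/(0.23 − 1) = 0.52.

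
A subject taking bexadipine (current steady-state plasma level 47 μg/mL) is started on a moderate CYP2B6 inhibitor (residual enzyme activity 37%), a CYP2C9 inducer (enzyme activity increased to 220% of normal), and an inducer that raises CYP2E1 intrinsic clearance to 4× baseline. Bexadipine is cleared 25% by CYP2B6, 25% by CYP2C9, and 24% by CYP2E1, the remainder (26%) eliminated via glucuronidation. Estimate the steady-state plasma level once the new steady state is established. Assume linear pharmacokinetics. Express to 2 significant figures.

25 μg/mL

The CYP2B6 pathway (25% of clearance) is reduced to 0.37× activity: 0.25 × 0.37 = 0.0925.
The CYP2C9 pathway (25% of clearance) rises to 2.2× activity: 0.25 × 2.2 = 0.55.
The CYP2E1 pathway (24% of clearance) is boosted to 4× activity: 0.24 × 4 = 0.96.
The remaining 26% of clearance is unaffected.
CL_new/CL_old = 0.0925 + 0.55 + 0.96 + 0.26 = 1.8625.
New steady-state plasma level = 47 / 1.8625 = 25 μg/mL (concentration scales inversely with clearance).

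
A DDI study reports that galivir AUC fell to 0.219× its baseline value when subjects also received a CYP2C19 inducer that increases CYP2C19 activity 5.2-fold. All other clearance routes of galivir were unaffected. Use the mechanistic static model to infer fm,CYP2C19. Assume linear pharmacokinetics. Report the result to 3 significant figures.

0.849

Let x = fm,CYP2C19. Because AUC ∝ 1/CL, relative clearance rose to 1/0.219 = 4.566.
Only the CYP2C19 route changed, so 4.566 = x·5.2 + (1 − x), giving x = 0.849.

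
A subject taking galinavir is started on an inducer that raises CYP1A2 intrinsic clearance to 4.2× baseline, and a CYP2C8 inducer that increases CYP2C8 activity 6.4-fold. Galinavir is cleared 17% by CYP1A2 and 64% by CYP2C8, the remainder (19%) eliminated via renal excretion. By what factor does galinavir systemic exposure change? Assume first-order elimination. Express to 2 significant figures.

The CYP1A2 pathway (17% of clearance) increases to 4.2× activity: 0.17 × 4.2 = 0.714.
The CYP2C8 pathway (64% of clearance) rises to 6.4× activity: 0.64 × 6.4 = 4.096.
The remaining 19% of clearance is unaffected.
Relative clearance = 0.714 + 4.096 + 0.19 = 5.
Net systemic exposure ratio = 1 / 5 = 0.20.

0.20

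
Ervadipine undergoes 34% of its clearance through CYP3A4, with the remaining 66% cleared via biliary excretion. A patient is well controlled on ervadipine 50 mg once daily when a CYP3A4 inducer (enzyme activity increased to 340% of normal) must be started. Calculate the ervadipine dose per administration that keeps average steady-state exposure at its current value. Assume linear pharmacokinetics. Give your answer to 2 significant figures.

The CYP3A4 pathway (34% of clearance) rises to 3.4× activity: 0.34 × 3.4 = 1.156.
Non-CYP routes (66%) are unchanged.
CL_new/CL_old = 1.156 + 0.66 = 1.816.
Exposure is unchanged when dose changes in proportion to clearance. New dose = 50 mg × 1.816 = 91 mg.

91 mg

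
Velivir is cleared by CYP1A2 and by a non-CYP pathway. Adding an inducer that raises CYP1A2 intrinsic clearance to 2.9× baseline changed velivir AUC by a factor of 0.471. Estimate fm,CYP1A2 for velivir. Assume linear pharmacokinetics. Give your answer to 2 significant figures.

0.59

Write x for the fraction cleared via CYP1A2. The observed AUC change means clearance rose to 1/0.471 = 2.123 of baseline.
Only the CYP1A2 route changed, so 2.123 = x·2.9 + (1 − x), giving x = 0.59.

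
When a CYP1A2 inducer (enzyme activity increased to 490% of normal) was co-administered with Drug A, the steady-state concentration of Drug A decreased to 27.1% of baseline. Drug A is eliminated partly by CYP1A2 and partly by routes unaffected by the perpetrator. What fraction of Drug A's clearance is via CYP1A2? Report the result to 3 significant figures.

0.690

Write x for the fraction cleared via CYP1A2. The observed steady-state concentration change means clearance rose to 1/0.271 = 3.69 of baseline.
Only the CYP1A2 route changed, so 3.69 = x·4.9 + (1 − x), giving x = 0.690.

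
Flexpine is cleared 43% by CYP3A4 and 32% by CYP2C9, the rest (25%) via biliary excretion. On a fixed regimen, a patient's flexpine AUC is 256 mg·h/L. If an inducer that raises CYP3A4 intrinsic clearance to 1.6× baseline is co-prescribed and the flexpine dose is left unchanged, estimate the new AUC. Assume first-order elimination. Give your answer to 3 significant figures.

203 mg·h/L

The CYP3A4 pathway (43% of clearance) rises to 1.6× activity: 0.43 × 1.6 = 0.688.
CYP2C9 (32%) and the residual 25% are unaffected.
CL_new/CL_old = 0.688 + 0.32 + 0.25 = 1.258.
New AUC = baseline ÷ relative clearance = 256 / 1.258 = 203 mg·h/L.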